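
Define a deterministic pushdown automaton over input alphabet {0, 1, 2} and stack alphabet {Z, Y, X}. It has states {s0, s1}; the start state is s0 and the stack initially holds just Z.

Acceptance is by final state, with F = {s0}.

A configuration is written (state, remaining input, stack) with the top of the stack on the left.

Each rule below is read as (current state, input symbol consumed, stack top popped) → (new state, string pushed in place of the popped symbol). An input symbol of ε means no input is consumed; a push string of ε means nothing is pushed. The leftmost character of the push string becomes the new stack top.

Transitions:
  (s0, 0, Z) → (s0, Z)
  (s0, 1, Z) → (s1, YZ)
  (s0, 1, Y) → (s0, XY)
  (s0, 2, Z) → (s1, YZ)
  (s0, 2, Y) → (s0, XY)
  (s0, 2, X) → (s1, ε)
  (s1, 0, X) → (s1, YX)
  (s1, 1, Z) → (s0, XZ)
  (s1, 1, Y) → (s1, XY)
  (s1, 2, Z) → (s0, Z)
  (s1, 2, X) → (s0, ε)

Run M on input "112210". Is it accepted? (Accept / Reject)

(s0, 112210, Z)
  read 1, top Z: go to s1, push YZ → (s1, 12210, YZ)
  read 1, top Y: go to s1, push XY → (s1, 2210, XYZ)
  read 2, top X: go to s0, push ε → (s0, 210, YZ)
  read 2, top Y: go to s0, push XY → (s0, 10, XYZ)
No transition applies at (s0, 10, XYZ); input not fully consumed.

Reject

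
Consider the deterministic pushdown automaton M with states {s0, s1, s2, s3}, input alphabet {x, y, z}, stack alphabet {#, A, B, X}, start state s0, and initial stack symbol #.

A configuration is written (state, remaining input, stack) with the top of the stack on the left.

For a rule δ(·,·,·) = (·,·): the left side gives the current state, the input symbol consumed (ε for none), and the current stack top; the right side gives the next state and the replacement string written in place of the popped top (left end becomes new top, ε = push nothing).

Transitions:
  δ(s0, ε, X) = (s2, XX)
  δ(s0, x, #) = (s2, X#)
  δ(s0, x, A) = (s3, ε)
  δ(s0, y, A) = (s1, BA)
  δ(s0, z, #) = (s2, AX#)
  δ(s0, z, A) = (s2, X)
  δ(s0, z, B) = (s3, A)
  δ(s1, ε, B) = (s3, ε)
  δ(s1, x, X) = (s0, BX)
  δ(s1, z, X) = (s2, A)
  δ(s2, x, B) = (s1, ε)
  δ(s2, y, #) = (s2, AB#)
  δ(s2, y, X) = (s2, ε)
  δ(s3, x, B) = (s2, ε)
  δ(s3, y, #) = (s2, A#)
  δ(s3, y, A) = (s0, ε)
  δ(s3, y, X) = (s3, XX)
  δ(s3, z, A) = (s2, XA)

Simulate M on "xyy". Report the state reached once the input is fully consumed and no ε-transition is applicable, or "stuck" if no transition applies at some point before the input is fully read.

(s0, xyy, #) ⊢ (s2, yy, X#) ⊢ (s2, y, #) ⊢ (s2, ε, AB#)
All input consumed; M is in state s2.

s2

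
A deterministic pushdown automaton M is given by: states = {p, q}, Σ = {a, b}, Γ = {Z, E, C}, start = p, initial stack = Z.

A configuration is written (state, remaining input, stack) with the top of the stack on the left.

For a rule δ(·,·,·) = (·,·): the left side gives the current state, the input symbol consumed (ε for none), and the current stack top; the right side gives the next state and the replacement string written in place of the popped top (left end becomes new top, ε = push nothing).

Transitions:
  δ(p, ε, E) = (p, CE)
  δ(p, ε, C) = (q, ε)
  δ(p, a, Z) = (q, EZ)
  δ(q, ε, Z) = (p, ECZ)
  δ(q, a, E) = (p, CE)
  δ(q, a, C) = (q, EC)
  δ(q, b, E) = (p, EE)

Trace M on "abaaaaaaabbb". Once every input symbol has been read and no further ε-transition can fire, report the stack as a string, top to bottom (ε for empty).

EEEEEZ

(p, abaaaaaaabbb, Z)
  read a, top Z: go to q, push EZ → (q, baaaaaaabbb, EZ)
  read b, top E: go to p, push EE → (p, aaaaaaabbb, EEZ)
  ε-move, top E: go to p, push CE → (p, aaaaaaabbb, CEEZ)
  ε-move, top C: go to q, push ε → (q, aaaaaaabbb, EEZ)
  read a, top E: go to p, push CE → (p, aaaaaabbb, CEEZ)
  ε-move, top C: go to q, push ε → (q, aaaaaabbb, EEZ)
  read a, top E: go to p, push CE → (p, aaaaabbb, CEEZ)
  ε-move, top C: go to q, push ε → (q, aaaaabbb, EEZ)
  read a, top E: go to p, push CE → (p, aaaabbb, CEEZ)
  ε-move, top C: go to q, push ε → (q, aaaabbb, EEZ)
  read a, top E: go to p, push CE → (p, aaabbb, CEEZ)
  ε-move, top C: go to q, push ε → (q, aaabbb, EEZ)
  read a, top E: go to p, push CE → (p, aabbb, CEEZ)
  ε-move, top C: go to q, push ε → (q, aabbb, EEZ)
  read a, top E: go to p, push CE → (p, abbb, CEEZ)
  ε-move, top C: go to q, push ε → (q, abbb, EEZ)
  read a, top E: go to p, push CE → (p, bbb, CEEZ)
  ε-move, top C: go to q, push ε → (q, bbb, EEZ)
  read b, top E: go to p, push EE → (p, bb, EEEZ)
  ε-move, top E: go to p, push CE → (p, bb, CEEEZ)
  ε-move, top C: go to q, push ε → (q, bb, EEEZ)
  read b, top E: go to p, push EE → (p, b, EEEEZ)
  ε-move, top E: go to p, push CE → (p, b, CEEEEZ)
  ε-move, top C: go to q, push ε → (q, b, EEEEZ)
  read b, top E: go to p, push EE → (p, ε, EEEEEZ)
  ε-move, top E: go to p, push CE → (p, ε, CEEEEEZ)
  ε-move, top C: go to q, push ε → (q, ε, EEEEEZ)
All input consumed in state q with stack EEEEEZ.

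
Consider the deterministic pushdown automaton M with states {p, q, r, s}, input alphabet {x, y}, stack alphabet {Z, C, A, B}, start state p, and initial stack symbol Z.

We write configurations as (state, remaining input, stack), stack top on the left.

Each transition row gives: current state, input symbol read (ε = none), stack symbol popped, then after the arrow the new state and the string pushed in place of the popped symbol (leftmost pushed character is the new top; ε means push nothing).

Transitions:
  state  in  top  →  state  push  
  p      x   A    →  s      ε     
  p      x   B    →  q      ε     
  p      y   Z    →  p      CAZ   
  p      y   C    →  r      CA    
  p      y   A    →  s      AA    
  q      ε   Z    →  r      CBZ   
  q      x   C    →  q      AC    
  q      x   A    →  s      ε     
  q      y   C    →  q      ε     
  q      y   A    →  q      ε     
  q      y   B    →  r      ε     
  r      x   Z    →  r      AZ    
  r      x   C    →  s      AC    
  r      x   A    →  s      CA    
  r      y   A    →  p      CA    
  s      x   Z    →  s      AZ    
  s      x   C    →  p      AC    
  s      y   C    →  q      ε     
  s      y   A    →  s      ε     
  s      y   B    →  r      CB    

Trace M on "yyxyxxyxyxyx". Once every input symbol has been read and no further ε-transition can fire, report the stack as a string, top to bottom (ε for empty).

(p, yyxyxxyxyxyx, Z)
  read y, top Z: go to p, push CAZ → (p, yxyxxyxyxyx, CAZ)
  read y, top C: go to r, push CA → (r, xyxxyxyxyx, CAAZ)
  read x, top C: go to s, push AC → (s, yxxyxyxyx, ACAAZ)
  read y, top A: go to s, push ε → (s, xxyxyxyx, CAAZ)
  read x, top C: go to p, push AC → (p, xyxyxyx, ACAAZ)
  read x, top A: go to s, push ε → (s, yxyxyx, CAAZ)
  read y, top C: go to q, push ε → (q, xyxyx, AAZ)
  read x, top A: go to s, push ε → (s, yxyx, AZ)
  read y, top A: go to s, push ε → (s, xyx, Z)
  read x, top Z: go to s, push AZ → (s, yx, AZ)
  read y, top A: go to s, push ε → (s, x, Z)
  read x, top Z: go to s, push AZ → (s, ε, AZ)
All input consumed in state s with stack AZ.

AZ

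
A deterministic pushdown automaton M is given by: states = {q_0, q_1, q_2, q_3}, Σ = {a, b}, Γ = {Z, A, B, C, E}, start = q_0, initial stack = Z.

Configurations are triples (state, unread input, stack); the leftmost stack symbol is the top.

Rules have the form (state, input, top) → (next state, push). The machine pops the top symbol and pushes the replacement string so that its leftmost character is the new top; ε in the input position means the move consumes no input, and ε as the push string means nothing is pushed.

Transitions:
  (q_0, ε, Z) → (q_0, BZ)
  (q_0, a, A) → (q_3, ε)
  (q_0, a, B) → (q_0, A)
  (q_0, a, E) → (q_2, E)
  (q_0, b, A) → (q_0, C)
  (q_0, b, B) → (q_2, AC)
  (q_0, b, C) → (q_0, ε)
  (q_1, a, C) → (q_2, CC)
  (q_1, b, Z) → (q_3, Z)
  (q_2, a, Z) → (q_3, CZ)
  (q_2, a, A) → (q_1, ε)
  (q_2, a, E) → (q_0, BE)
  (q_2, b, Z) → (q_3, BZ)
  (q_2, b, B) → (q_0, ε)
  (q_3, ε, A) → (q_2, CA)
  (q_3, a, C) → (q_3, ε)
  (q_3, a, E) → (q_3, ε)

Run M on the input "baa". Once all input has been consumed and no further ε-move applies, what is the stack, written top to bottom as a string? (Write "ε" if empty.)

CCZ

(q_0, baa, Z)
  ε-move, top Z: go to q_0, push BZ → (q_0, baa, BZ)
  read b, top B: go to q_2, push AC → (q_2, aa, ACZ)
  read a, top A: go to q_1, push ε → (q_1, a, CZ)
  read a, top C: go to q_2, push CC → (q_2, ε, CCZ)
All input consumed in state q_2 with stack CCZ.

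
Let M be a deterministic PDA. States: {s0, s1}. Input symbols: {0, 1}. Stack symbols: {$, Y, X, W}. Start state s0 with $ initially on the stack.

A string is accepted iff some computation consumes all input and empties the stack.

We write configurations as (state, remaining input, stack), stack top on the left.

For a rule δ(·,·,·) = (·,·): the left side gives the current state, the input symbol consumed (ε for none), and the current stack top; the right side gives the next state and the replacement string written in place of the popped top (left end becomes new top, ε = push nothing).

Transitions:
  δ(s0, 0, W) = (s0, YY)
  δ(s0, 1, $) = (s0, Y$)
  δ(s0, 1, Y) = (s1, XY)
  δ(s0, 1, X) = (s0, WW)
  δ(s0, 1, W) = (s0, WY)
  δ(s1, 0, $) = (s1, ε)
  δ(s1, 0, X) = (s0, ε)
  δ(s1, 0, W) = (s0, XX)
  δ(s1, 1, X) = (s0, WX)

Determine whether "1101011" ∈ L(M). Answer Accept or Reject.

(s0, 1101011, $) ⊢ (s0, 101011, Y$) ⊢ (s1, 01011, XY$) ⊢ (s0, 1011, Y$) ⊢ (s1, 011, XY$) ⊢ (s0, 11, Y$) ⊢ (s1, 1, XY$) ⊢ (s0, ε, WXY$)
All input consumed; stack is WXY$, not empty, and no further ε-move applies.

Reject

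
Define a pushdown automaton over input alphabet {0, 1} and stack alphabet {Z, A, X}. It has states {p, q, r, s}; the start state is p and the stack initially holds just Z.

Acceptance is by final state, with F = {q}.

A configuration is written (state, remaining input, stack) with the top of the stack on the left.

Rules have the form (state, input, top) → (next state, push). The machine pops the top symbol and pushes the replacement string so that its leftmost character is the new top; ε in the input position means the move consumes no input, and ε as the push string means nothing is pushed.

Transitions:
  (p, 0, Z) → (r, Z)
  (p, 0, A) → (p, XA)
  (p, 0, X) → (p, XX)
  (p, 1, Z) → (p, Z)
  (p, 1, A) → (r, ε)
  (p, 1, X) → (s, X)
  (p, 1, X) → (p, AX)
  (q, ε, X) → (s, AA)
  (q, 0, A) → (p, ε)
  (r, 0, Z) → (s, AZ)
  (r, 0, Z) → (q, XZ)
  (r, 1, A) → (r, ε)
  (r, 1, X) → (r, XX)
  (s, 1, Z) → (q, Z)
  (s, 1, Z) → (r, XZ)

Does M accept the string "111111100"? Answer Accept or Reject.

One accepting computation: (p, 111111100, Z) ⊢ (p, 11111100, Z) ⊢ (p, 1111100, Z) ⊢ (p, 111100, Z) ⊢ (p, 11100, Z) ⊢ (p, 1100, Z) ⊢ (p, 100, Z) ⊢ (p, 00, Z) ⊢ (r, 0, Z) ⊢ (q, ε, XZ)
All input consumed and state q ∈ F.

Accept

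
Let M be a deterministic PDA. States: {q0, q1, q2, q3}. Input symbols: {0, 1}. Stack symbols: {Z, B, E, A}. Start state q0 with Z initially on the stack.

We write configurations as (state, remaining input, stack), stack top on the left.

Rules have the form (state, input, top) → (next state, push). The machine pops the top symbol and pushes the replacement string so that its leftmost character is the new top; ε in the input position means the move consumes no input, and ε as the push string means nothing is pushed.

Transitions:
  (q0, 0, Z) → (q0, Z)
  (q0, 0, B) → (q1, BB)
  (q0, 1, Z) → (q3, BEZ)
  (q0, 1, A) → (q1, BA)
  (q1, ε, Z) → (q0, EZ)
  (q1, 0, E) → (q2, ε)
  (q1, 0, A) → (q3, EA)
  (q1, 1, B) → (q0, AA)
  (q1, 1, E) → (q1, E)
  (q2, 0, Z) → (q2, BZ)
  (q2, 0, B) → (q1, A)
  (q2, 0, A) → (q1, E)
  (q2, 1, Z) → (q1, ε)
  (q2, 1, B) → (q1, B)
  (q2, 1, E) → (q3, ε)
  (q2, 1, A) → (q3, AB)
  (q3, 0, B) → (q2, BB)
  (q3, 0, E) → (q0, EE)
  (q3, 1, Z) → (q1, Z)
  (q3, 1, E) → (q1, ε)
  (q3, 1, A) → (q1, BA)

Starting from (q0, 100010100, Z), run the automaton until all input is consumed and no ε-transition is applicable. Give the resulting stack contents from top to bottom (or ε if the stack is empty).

(q0, 100010100, Z)
  read 1, top Z: go to q3, push BEZ → (q3, 00010100, BEZ)
  read 0, top B: go to q2, push BB → (q2, 0010100, BBEZ)
  read 0, top B: go to q1, push A → (q1, 010100, ABEZ)
  read 0, top A: go to q3, push EA → (q3, 10100, EABEZ)
  read 1, top E: go to q1, push ε → (q1, 0100, ABEZ)
  read 0, top A: go to q3, push EA → (q3, 100, EABEZ)
  read 1, top E: go to q1, push ε → (q1, 00, ABEZ)
  read 0, top A: go to q3, push EA → (q3, 0, EABEZ)
  read 0, top E: go to q0, push EE → (q0, ε, EEABEZ)
All input consumed in state q0 with stack EEABEZ.

EEABEZ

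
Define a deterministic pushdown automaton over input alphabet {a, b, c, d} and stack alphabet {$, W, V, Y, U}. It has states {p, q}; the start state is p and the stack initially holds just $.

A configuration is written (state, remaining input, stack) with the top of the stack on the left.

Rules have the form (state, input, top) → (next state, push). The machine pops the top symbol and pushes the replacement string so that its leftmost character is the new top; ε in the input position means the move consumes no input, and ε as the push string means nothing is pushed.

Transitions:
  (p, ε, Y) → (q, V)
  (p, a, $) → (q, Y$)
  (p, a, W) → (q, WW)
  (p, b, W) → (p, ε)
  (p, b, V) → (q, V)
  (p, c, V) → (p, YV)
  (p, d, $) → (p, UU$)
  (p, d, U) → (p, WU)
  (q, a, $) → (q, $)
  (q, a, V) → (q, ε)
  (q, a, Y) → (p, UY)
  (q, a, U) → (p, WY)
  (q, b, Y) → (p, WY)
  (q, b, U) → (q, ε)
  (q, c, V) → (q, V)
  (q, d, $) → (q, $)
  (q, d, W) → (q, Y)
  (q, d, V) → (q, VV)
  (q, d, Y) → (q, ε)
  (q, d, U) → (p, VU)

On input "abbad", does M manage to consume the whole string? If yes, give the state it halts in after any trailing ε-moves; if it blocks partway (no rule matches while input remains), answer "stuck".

(p, abbad, $)
  read a, top $: go to q, push Y$ → (q, bbad, Y$)
  read b, top Y: go to p, push WY → (p, bad, WY$)
  read b, top W: go to p, push ε → (p, ad, Y$)
  ε-move, top Y: go to q, push V → (q, ad, V$)
  read a, top V: go to q, push ε → (q, d, $)
  read d, top $: go to q, push $ → (q, ε, $)
All input consumed; M is in state q.

q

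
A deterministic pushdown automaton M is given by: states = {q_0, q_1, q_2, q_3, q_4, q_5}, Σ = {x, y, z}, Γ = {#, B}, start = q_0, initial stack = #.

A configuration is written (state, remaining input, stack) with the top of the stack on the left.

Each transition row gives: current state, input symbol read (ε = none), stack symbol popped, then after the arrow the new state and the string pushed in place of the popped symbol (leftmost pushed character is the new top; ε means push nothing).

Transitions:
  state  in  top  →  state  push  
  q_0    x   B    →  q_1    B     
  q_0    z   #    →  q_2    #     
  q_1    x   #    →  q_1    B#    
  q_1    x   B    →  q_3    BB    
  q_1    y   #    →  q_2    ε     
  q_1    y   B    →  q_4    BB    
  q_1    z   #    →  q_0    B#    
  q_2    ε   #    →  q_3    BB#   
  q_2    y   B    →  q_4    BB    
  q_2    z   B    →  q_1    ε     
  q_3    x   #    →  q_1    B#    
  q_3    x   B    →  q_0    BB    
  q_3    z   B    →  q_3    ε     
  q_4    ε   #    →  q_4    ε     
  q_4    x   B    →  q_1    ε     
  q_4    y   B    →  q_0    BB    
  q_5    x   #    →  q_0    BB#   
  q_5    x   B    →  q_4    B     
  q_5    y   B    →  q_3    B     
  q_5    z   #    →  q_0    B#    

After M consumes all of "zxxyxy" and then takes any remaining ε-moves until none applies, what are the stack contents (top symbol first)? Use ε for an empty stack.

(q_0, zxxyxy, #)
  read z, top #: go to q_2, push # → (q_2, xxyxy, #)
  ε-move, top #: go to q_3, push BB# → (q_3, xxyxy, BB#)
  read x, top B: go to q_0, push BB → (q_0, xyxy, BBB#)
  read x, top B: go to q_1, push B → (q_1, yxy, BBB#)
  read y, top B: go to q_4, push BB → (q_4, xy, BBBB#)
  read x, top B: go to q_1, push ε → (q_1, y, BBB#)
  read y, top B: go to q_4, push BB → (q_4, ε, BBBB#)
All input consumed in state q_4 with stack BBBB#.

BBBB#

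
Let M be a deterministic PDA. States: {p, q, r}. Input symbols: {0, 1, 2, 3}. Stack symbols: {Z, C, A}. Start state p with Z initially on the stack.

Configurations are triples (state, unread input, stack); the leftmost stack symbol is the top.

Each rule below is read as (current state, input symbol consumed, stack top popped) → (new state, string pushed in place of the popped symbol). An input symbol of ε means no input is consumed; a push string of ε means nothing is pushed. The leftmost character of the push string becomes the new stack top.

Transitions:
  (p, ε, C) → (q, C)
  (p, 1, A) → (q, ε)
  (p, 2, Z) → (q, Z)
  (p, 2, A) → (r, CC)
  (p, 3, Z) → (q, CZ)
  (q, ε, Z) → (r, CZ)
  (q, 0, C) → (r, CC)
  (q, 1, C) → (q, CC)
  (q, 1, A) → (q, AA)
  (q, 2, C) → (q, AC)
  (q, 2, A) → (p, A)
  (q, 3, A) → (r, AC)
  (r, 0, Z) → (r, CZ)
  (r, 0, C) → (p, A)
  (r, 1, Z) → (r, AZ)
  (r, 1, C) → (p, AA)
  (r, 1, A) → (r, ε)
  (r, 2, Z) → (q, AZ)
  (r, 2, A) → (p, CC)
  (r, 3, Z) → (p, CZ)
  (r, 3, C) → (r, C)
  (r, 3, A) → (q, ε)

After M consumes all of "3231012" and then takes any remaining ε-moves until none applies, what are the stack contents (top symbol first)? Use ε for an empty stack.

ACZ

(p, 3231012, Z) ⊢ (q, 231012, CZ) ⊢ (q, 31012, ACZ) ⊢ (r, 1012, ACCZ) ⊢ (r, 012, CCZ) ⊢ (p, 12, ACZ) ⊢ (q, 2, CZ) ⊢ (q, ε, ACZ)
All input consumed in state q with stack ACZ.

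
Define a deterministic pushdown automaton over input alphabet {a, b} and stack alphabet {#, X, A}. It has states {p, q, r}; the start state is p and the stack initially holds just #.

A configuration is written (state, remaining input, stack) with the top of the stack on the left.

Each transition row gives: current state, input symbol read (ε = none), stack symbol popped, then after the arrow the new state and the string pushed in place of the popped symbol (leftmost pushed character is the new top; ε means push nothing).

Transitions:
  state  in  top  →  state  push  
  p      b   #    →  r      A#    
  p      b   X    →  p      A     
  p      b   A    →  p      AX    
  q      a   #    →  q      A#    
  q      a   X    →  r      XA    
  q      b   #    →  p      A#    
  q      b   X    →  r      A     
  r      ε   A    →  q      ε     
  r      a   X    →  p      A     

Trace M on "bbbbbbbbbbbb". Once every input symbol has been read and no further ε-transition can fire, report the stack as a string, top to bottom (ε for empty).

(p, bbbbbbbbbbbb, #) ⊢ (r, bbbbbbbbbbb, A#) ⊢ (q, bbbbbbbbbbb, #) ⊢ (p, bbbbbbbbbb, A#) ⊢ (p, bbbbbbbbb, AX#) ⊢ (p, bbbbbbbb, AXX#) ⊢ (p, bbbbbbb, AXXX#) ⊢ (p, bbbbbb, AXXXX#) ⊢ (p, bbbbb, AXXXXX#) ⊢ (p, bbbb, AXXXXXX#) ⊢ (p, bbb, AXXXXXXX#) ⊢ (p, bb, AXXXXXXXX#) ⊢ (p, b, AXXXXXXXXX#) ⊢ (p, ε, AXXXXXXXXXX#)
All input consumed in state p with stack AXXXXXXXXXX#.

AXXXXXXXXXX#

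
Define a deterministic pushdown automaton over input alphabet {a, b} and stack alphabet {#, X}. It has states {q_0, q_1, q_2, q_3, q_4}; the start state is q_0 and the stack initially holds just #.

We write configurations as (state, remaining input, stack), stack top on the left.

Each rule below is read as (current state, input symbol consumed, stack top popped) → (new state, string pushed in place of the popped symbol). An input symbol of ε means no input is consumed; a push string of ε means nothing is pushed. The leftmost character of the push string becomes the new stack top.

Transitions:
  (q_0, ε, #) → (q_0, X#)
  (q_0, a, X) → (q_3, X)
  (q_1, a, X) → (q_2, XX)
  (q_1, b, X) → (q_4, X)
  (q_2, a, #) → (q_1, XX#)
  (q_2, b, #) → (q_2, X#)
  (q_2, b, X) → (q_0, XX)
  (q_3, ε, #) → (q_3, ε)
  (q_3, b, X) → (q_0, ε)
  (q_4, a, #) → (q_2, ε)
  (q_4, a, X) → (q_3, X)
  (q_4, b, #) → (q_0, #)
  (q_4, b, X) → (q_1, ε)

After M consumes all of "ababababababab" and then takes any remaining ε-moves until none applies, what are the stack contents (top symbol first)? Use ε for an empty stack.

X#

(q_0, ababababababab, #)
  ε-move, top #: go to q_0, push X# → (q_0, ababababababab, X#)
  read a, top X: go to q_3, push X → (q_3, babababababab, X#)
  read b, top X: go to q_0, push ε → (q_0, abababababab, #)
  ε-move, top #: go to q_0, push X# → (q_0, abababababab, X#)
  read a, top X: go to q_3, push X → (q_3, bababababab, X#)
  read b, top X: go to q_0, push ε → (q_0, ababababab, #)
  ε-move, top #: go to q_0, push X# → (q_0, ababababab, X#)
  read a, top X: go to q_3, push X → (q_3, babababab, X#)
  read b, top X: go to q_0, push ε → (q_0, abababab, #)
  ε-move, top #: go to q_0, push X# → (q_0, abababab, X#)
  read a, top X: go to q_3, push X → (q_3, bababab, X#)
  read b, top X: go to q_0, push ε → (q_0, ababab, #)
  ε-move, top #: go to q_0, push X# → (q_0, ababab, X#)
  read a, top X: go to q_3, push X → (q_3, babab, X#)
  read b, top X: go to q_0, push ε → (q_0, abab, #)
  ε-move, top #: go to q_0, push X# → (q_0, abab, X#)
  read a, top X: go to q_3, push X → (q_3, bab, X#)
  read b, top X: go to q_0, push ε → (q_0, ab, #)
  ε-move, top #: go to q_0, push X# → (q_0, ab, X#)
  read a, top X: go to q_3, push X → (q_3, b, X#)
  read b, top X: go to q_0, push ε → (q_0, ε, #)
  ε-move, top #: go to q_0, push X# → (q_0, ε, X#)
All input consumed in state q_0 with stack X#.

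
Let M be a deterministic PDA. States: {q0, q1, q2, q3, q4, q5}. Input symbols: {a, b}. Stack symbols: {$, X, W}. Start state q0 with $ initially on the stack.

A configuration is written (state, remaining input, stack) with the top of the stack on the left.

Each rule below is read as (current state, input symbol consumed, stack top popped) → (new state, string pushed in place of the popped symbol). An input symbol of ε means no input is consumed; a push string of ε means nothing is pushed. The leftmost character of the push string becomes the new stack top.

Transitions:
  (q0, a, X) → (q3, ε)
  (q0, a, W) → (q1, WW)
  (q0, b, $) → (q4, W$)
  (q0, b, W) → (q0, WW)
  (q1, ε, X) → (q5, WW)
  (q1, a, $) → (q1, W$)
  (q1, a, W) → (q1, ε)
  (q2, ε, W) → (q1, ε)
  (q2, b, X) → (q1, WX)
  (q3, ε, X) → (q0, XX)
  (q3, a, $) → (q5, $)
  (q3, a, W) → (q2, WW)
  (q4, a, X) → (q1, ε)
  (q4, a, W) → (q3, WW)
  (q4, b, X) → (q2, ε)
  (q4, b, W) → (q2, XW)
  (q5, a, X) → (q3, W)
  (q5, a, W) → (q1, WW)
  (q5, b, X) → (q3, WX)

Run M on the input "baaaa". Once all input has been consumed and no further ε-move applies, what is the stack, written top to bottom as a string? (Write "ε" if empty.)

$

(q0, baaaa, $) ⊢ (q4, aaaa, W$) ⊢ (q3, aaa, WW$) ⊢ (q2, aa, WWW$) ⊢ (q1, aa, WW$) ⊢ (q1, a, W$) ⊢ (q1, ε, $)
All input consumed in state q1 with stack $.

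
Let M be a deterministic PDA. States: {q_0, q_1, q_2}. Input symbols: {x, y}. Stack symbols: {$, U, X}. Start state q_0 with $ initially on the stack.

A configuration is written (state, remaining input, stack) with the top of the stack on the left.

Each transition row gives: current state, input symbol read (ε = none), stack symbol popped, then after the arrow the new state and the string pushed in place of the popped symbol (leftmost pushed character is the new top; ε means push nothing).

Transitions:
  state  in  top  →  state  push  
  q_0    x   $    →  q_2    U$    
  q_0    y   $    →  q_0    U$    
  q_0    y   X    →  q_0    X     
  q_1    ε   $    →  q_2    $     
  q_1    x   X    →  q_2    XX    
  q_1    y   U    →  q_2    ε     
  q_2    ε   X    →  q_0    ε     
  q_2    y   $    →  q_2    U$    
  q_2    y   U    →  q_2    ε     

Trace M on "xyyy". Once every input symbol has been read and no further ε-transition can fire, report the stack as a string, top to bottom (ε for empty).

(q_0, xyyy, $)
  read x, top $: go to q_2, push U$ → (q_2, yyy, U$)
  read y, top U: go to q_2, push ε → (q_2, yy, $)
  read y, top $: go to q_2, push U$ → (q_2, y, U$)
  read y, top U: go to q_2, push ε → (q_2, ε, $)
All input consumed in state q_2 with stack $.

$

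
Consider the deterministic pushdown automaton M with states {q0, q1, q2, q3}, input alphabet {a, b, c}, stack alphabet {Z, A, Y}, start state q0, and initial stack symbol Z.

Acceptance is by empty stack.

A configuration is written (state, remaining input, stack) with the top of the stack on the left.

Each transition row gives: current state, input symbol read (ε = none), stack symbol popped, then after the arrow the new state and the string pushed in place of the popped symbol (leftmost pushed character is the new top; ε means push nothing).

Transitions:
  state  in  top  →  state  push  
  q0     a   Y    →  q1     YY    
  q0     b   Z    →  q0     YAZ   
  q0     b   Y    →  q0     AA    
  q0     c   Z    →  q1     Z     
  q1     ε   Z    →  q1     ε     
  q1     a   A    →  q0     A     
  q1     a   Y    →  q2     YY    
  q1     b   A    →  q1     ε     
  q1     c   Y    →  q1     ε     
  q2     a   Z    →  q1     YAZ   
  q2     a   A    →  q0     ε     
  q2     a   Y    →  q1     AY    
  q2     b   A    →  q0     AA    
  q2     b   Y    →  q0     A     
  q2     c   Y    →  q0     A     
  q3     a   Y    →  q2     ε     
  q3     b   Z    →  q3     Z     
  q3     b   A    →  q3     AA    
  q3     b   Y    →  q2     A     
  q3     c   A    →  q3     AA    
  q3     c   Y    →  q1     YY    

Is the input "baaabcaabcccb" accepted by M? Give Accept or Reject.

(q0, baaabcaabcccb, Z)
  read b, top Z: go to q0, push YAZ → (q0, aaabcaabcccb, YAZ)
  read a, top Y: go to q1, push YY → (q1, aabcaabcccb, YYAZ)
  read a, top Y: go to q2, push YY → (q2, abcaabcccb, YYYAZ)
  read a, top Y: go to q1, push AY → (q1, bcaabcccb, AYYYAZ)
  read b, top A: go to q1, push ε → (q1, caabcccb, YYYAZ)
  read c, top Y: go to q1, push ε → (q1, aabcccb, YYAZ)
  read a, top Y: go to q2, push YY → (q2, abcccb, YYYAZ)
  read a, top Y: go to q1, push AY → (q1, bcccb, AYYYAZ)
  read b, top A: go to q1, push ε → (q1, cccb, YYYAZ)
  read c, top Y: go to q1, push ε → (q1, ccb, YYAZ)
  read c, top Y: go to q1, push ε → (q1, cb, YAZ)
  read c, top Y: go to q1, push ε → (q1, b, AZ)
  read b, top A: go to q1, push ε → (q1, ε, Z)
  ε-move, top Z: go to q1, push ε → (q1, ε, ε)
All input consumed and the stack is empty.

Accept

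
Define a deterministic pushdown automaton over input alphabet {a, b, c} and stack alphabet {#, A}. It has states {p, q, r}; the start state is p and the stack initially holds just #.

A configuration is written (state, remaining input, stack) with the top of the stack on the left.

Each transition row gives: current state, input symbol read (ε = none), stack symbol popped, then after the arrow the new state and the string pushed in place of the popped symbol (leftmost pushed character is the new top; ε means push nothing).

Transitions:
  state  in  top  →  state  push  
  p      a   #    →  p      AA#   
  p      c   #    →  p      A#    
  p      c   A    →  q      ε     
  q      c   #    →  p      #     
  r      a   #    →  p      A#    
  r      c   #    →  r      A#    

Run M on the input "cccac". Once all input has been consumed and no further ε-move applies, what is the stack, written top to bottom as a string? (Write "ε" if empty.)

A#

(p, cccac, #) ⊢ (p, ccac, A#) ⊢ (q, cac, #) ⊢ (p, ac, #) ⊢ (p, c, AA#) ⊢ (q, ε, A#)
All input consumed in state q with stack A#.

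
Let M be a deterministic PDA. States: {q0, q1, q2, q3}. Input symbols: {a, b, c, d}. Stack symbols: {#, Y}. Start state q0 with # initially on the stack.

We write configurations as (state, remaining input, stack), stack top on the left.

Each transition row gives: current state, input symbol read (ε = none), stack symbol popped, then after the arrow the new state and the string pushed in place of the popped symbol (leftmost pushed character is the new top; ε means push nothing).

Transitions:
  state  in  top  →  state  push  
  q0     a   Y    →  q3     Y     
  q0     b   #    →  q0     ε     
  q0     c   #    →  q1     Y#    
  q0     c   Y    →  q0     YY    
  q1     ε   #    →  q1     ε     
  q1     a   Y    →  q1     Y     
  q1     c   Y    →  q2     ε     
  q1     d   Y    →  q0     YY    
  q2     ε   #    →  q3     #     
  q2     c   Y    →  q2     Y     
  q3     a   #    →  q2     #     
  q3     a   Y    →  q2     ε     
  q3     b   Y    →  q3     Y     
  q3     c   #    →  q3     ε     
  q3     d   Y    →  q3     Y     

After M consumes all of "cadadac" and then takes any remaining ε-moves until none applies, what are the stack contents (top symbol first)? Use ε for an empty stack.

Y#

(q0, cadadac, #)
  read c, top #: go to q1, push Y# → (q1, adadac, Y#)
  read a, top Y: go to q1, push Y → (q1, dadac, Y#)
  read d, top Y: go to q0, push YY → (q0, adac, YY#)
  read a, top Y: go to q3, push Y → (q3, dac, YY#)
  read d, top Y: go to q3, push Y → (q3, ac, YY#)
  read a, top Y: go to q2, push ε → (q2, c, Y#)
  read c, top Y: go to q2, push Y → (q2, ε, Y#)
All input consumed in state q2 with stack Y#.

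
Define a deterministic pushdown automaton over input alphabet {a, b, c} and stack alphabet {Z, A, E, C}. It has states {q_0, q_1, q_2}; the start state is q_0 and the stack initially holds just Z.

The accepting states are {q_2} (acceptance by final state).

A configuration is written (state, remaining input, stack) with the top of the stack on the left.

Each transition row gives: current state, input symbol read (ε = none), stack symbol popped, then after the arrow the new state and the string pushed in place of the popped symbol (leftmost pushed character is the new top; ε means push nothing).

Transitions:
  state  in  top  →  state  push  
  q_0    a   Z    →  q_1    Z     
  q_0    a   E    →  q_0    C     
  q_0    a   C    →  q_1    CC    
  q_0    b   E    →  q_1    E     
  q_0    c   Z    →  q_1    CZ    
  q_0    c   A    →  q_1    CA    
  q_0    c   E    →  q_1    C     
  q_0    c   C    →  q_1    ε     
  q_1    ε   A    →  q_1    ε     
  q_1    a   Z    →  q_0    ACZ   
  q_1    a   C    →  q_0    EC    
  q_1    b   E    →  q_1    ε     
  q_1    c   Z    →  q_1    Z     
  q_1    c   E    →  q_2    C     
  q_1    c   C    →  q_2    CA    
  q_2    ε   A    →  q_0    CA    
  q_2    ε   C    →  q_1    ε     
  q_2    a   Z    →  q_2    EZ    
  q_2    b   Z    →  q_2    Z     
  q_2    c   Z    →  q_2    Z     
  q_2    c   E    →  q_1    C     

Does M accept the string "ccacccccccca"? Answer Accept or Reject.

Reject

(q_0, ccacccccccca, Z) ⊢ (q_1, cacccccccca, CZ) ⊢ (q_2, acccccccca, CAZ) ⊢ (q_1, acccccccca, AZ) ⊢ (q_1, acccccccca, Z) ⊢ (q_0, cccccccca, ACZ) ⊢ (q_1, ccccccca, CACZ) ⊢ (q_2, cccccca, CAACZ) ⊢ (q_1, cccccca, AACZ) ⊢ (q_1, cccccca, ACZ) ⊢ (q_1, cccccca, CZ) ⊢ (q_2, ccccca, CAZ) ⊢ (q_1, ccccca, AZ) ⊢ (q_1, ccccca, Z) ⊢ (q_1, cccca, Z) ⊢ (q_1, ccca, Z) ⊢ (q_1, cca, Z) ⊢ (q_1, ca, Z) ⊢ (q_1, a, Z) ⊢ (q_0, ε, ACZ)
All input consumed; state q_0 ∉ F and no further ε-move applies.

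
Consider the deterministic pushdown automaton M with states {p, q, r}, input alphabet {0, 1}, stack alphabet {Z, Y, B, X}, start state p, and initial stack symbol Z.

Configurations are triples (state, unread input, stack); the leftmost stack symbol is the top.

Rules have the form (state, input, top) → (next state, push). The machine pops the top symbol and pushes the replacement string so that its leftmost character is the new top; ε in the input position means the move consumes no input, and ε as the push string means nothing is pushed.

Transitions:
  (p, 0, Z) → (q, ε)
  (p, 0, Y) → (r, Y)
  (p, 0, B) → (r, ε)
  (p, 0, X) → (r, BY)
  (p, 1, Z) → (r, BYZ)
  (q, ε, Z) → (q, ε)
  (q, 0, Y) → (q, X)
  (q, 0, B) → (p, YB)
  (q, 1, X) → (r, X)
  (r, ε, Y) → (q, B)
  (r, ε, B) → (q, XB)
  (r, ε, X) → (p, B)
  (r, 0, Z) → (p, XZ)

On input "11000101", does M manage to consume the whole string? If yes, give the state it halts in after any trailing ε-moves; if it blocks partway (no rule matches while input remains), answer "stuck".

stuck

(p, 11000101, Z) ⊢ (r, 1000101, BYZ) ⊢ (q, 1000101, XBYZ) ⊢ (r, 000101, XBYZ) ⊢ (p, 000101, BBYZ) ⊢ (r, 00101, BYZ) ⊢ (q, 00101, XBYZ)
No transition for (q, 0, top X); M blocks with input 00101 remaining.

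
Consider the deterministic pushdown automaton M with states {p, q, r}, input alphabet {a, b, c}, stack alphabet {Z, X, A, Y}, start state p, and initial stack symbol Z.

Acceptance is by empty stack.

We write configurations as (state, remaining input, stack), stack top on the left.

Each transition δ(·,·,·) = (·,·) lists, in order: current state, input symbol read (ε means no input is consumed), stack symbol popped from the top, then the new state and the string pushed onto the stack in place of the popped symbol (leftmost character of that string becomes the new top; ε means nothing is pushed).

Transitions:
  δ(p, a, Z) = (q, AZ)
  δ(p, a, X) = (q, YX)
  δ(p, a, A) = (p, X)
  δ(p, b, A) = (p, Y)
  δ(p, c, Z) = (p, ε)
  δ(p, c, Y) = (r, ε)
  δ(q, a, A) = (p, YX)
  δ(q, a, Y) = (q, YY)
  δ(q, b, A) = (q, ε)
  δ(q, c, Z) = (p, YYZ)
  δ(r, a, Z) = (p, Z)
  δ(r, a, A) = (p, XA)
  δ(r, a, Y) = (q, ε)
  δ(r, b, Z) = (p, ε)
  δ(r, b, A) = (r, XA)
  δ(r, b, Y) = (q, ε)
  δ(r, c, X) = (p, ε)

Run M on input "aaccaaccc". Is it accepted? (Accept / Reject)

(p, aaccaaccc, Z)
  read a, top Z: go to q, push AZ → (q, accaaccc, AZ)
  read a, top A: go to p, push YX → (p, ccaaccc, YXZ)
  read c, top Y: go to r, push ε → (r, caaccc, XZ)
  read c, top X: go to p, push ε → (p, aaccc, Z)
  read a, top Z: go to q, push AZ → (q, accc, AZ)
  read a, top A: go to p, push YX → (p, ccc, YXZ)
  read c, top Y: go to r, push ε → (r, cc, XZ)
  read c, top X: go to p, push ε → (p, c, Z)
  read c, top Z: go to p, push ε → (p, ε, ε)
All input consumed and the stack is empty.

Accept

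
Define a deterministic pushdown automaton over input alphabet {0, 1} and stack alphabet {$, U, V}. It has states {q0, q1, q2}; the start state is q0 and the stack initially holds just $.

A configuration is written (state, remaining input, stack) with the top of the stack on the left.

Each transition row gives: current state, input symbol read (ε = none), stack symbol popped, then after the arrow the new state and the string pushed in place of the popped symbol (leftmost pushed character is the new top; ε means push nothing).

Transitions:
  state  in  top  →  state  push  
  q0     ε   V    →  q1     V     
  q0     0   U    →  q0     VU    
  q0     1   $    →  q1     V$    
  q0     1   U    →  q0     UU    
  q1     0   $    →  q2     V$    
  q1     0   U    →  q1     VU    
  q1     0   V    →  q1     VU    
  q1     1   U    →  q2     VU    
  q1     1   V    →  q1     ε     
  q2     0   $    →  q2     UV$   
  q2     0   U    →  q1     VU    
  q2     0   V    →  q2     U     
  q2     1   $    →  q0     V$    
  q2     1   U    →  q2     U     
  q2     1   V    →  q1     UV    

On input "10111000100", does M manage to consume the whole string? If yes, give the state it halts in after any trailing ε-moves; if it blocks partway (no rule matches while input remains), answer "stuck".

(q0, 10111000100, $) ⊢ (q1, 0111000100, V$) ⊢ (q1, 111000100, VU$) ⊢ (q1, 11000100, U$) ⊢ (q2, 1000100, VU$) ⊢ (q1, 000100, UVU$) ⊢ (q1, 00100, VUVU$) ⊢ (q1, 0100, VUUVU$) ⊢ (q1, 100, VUUUVU$) ⊢ (q1, 00, UUUVU$) ⊢ (q1, 0, VUUUVU$) ⊢ (q1, ε, VUUUUVU$)
All input consumed; M is in state q1.

q1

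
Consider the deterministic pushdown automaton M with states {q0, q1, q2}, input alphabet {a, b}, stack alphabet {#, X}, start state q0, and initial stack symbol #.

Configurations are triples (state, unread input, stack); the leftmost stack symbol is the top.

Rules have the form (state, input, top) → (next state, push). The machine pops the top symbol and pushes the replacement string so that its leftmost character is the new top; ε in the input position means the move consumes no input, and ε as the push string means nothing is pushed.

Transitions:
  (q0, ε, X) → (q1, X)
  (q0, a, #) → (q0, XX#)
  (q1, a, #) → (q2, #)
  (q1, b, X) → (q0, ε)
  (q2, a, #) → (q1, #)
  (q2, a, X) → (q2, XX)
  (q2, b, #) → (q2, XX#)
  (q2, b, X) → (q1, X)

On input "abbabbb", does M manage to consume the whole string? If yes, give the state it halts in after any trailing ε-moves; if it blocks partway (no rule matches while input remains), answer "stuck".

(q0, abbabbb, #)
  read a, top #: go to q0, push XX# → (q0, bbabbb, XX#)
  ε-move, top X: go to q1, push X → (q1, bbabbb, XX#)
  read b, top X: go to q0, push ε → (q0, babbb, X#)
  ε-move, top X: go to q1, push X → (q1, babbb, X#)
  read b, top X: go to q0, push ε → (q0, abbb, #)
  read a, top #: go to q0, push XX# → (q0, bbb, XX#)
  ε-move, top X: go to q1, push X → (q1, bbb, XX#)
  read b, top X: go to q0, push ε → (q0, bb, X#)
  ε-move, top X: go to q1, push X → (q1, bb, X#)
  read b, top X: go to q0, push ε → (q0, b, #)
No transition for (q0, b, top #); M blocks with input b remaining.

stuck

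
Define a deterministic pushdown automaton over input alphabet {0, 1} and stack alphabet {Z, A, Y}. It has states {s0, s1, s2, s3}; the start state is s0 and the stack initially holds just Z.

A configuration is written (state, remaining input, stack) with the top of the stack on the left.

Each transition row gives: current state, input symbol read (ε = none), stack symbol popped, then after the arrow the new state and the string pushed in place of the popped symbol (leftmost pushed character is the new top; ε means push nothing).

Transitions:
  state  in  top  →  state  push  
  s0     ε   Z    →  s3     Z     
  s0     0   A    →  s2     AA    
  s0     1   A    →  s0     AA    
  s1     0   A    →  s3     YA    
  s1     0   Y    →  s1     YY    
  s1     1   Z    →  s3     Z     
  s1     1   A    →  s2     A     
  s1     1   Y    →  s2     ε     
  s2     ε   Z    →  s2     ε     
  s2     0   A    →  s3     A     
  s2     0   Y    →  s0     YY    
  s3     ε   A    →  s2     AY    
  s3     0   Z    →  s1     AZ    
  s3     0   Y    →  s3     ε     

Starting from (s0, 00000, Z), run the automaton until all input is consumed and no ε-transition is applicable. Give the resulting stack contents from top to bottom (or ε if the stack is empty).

(s0, 00000, Z)
  ε-move, top Z: go to s3, push Z → (s3, 00000, Z)
  read 0, top Z: go to s1, push AZ → (s1, 0000, AZ)
  read 0, top A: go to s3, push YA → (s3, 000, YAZ)
  read 0, top Y: go to s3, push ε → (s3, 00, AZ)
  ε-move, top A: go to s2, push AY → (s2, 00, AYZ)
  read 0, top A: go to s3, push A → (s3, 0, AYZ)
  ε-move, top A: go to s2, push AY → (s2, 0, AYYZ)
  read 0, top A: go to s3, push A → (s3, ε, AYYZ)
  ε-move, top A: go to s2, push AY → (s2, ε, AYYYZ)
All input consumed in state s2 with stack AYYYZ.

AYYYZ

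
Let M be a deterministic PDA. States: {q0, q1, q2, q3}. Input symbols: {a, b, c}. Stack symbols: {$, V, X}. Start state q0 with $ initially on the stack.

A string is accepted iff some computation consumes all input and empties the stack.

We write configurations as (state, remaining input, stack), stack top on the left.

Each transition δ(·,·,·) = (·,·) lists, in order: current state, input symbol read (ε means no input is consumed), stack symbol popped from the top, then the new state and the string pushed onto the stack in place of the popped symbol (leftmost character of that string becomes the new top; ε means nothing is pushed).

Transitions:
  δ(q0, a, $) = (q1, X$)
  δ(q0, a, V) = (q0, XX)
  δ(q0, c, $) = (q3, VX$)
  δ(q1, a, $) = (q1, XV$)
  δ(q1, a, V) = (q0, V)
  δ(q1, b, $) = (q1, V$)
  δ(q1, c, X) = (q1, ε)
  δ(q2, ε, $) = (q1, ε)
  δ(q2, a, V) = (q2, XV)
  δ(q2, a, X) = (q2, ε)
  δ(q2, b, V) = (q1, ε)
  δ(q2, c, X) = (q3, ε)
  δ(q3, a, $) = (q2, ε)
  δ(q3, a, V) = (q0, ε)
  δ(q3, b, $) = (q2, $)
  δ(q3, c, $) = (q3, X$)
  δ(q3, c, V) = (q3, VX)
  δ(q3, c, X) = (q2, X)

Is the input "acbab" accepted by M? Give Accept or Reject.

(q0, acbab, $)
  read a, top $: go to q1, push X$ → (q1, cbab, X$)
  read c, top X: go to q1, push ε → (q1, bab, $)
  read b, top $: go to q1, push V$ → (q1, ab, V$)
  read a, top V: go to q0, push V → (q0, b, V$)
No transition applies at (q0, b, V$); input not fully consumed.

Reject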